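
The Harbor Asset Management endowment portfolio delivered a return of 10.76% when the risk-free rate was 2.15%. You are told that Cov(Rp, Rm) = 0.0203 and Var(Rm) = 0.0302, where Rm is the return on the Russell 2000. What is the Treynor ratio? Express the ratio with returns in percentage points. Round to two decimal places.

β = Cov / Var = 0.0203 / 0.0302 = 0.6722
Treynor = (Rp − Rf) / β = (10.76% − 2.15%) / 0.6722 = 8.61 / 0.6722 = 12.8087

12.81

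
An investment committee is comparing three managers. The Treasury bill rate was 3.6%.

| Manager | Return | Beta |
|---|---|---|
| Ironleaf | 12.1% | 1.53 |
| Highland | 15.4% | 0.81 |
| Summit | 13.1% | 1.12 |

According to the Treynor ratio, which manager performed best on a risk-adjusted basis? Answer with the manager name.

Highland

Ironleaf: Treynor = (12.1% − 3.6%) / 1.53 = 5.556
Highland: Treynor = (15.4% − 3.6%) / 0.81 = 14.568
Summit: Treynor = (13.1% − 3.6%) / 1.12 = 8.482
Highest: Highland (14.568).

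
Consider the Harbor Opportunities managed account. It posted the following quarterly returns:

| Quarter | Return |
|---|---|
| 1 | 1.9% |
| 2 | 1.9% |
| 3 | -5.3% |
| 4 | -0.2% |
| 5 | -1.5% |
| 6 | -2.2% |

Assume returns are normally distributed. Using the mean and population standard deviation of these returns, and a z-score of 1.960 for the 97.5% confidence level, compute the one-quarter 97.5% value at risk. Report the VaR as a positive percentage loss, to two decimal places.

r̄ = (1.9 + 1.9 − 5.3 − 0.2 − 1.5 − 2.2) / 6 = -0.9000%
Population σ = √[Σ(r − r̄)² / 6] = √[37.5800 / 6] = √6.2633 = 2.5027%
VaR = −(r̄ − z·σ) = −(-0.9000 − 1.960 × 2.5027) = −(-5.8053) = 5.8053%

5.81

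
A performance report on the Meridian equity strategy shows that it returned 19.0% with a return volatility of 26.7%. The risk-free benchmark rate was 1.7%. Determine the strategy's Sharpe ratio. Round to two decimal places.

0.65

Sharpe = (Rp − Rf) / σp = (19.0% − 1.7%) / 26.7% = 17.30% / 26.7% = 0.6479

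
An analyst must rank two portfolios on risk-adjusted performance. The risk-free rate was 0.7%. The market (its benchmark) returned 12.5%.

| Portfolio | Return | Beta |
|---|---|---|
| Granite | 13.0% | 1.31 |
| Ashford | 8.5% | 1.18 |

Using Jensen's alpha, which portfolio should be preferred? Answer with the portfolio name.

Granite

Granite: α = 13.0% − [0.7% + 1.31 × (12.5% − 0.7%)] = -3.158
Ashford: α = 8.5% − [0.7% + 1.18 × (12.5% − 0.7%)] = -6.124
Highest: Granite (-3.158).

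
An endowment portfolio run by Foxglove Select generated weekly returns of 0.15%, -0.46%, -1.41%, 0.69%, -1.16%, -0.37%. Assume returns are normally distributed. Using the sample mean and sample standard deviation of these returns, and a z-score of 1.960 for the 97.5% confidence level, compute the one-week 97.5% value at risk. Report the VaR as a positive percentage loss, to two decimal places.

r̄ = (0.15 − 0.46 − 1.41 + 0.69 − 1.16 − 0.37) / 6 = -0.4267%
Σ(r − r̄)² = 3.0885; sample σ = √(3.0885/5) = 0.7859%
VaR = −(r̄ − z·σ) = −(-0.4267 − 1.960 × 0.7859) = −(-1.9671) = 1.9671%

1.97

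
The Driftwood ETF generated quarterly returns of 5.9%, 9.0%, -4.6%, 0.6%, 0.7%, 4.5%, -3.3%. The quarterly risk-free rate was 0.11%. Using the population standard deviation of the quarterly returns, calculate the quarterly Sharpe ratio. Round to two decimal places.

Mean return r̄ = 12.80 / 7 = 1.8286%
Population σ = √[Σ(r − r̄)² / 7] = √[145.5543 / 7] = √20.7935 = 4.5600%
Sharpe = (r̄ − rf) / σ = (1.8286 − 0.11) / 4.5600 = 1.7186 / 4.5600 = 0.3769

0.38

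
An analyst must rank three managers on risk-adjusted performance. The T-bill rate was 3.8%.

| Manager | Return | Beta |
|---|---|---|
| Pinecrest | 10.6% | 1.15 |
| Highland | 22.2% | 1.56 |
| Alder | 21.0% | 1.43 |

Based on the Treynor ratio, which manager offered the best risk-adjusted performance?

Pinecrest: Treynor = (10.6% − 3.8%) / 1.15 = 5.913
Highland: Treynor = (22.2% − 3.8%) / 1.56 = 11.795
Alder: Treynor = (21.0% − 3.8%) / 1.43 = 12.028
Highest: Alder (12.028).

Alder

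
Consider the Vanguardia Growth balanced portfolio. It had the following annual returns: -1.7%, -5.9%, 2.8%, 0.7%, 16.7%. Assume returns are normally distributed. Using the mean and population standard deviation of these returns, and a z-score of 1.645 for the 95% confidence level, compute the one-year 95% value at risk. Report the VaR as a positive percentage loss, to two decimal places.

10.08

r̄ = (-1.7 − 5.9 + 2.8 + 0.7 + 16.7) / 5 = 2.5200%
Population σ = √[Σ(r − r̄)² / 5] = √[293.1680 / 5] = √58.6336 = 7.6573%
VaR = −(r̄ − z·σ) = −(2.5200 − 1.645 × 7.6573) = −(-10.0763) = 10.0763%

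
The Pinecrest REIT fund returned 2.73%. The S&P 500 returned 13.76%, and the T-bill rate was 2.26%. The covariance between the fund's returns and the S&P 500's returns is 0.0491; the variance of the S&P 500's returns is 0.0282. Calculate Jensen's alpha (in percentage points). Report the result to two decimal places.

-19.55

β = Cov / Var = 0.0491 / 0.0282 = 1.7411
E[R] = Rf + β(Rm − Rf) = 2.26% + 1.7411 × (13.76% − 2.26%) = 22.2827%
α = Rp − E[R] = 2.73% − 22.2827% = -19.5527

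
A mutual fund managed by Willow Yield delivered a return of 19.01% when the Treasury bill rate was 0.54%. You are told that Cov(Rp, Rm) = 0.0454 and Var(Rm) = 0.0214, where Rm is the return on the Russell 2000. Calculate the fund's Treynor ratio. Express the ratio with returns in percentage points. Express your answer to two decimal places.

8.71

β = Cov / Var = 0.0454 / 0.0214 = 2.1215
Treynor = (Rp − Rf) / β = (19.01% − 0.54%) / 2.1215 = 18.47 / 2.1215 = 8.7061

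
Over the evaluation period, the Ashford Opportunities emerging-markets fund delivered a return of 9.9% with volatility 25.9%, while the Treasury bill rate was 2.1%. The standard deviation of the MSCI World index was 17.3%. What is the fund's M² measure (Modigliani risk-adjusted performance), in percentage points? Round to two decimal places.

7.31

Sharpe = (Rp − Rf) / σp = (9.9% − 2.1%) / 25.9% = 0.3012
M² = Rf + Sharpe × σm = 2.1% + 0.3012 × 17.3% = 7.3108%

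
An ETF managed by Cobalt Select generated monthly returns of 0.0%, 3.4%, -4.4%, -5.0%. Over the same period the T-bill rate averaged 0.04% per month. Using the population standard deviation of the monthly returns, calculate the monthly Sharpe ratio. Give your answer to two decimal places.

Mean return r̄ = -6.00 / 4 = -1.5000%
Σ(r − r̄)² = (0 − (-1.5000))² + (3.4 − (-1.5000))² + (-4.4 − (-1.5000))² + … = 46.9200
population σ = √(46.9200 / 4) = √11.7300 = 3.4249%
Sharpe = (r̄ − rf) / σ = (-1.5000 − 0.04) / 3.4249 = -1.5400 / 3.4249 = -0.4496

-0.45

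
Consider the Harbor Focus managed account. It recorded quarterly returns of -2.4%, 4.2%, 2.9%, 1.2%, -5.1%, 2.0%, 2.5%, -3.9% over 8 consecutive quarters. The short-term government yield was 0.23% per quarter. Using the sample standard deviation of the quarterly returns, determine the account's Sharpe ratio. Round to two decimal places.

μ = (-2.4 + 4.2 + 2.9 + 1.2 − 5.1 + 2 + 2.5 − 3.9) / 8 = 1.40 / 8 = 0.1750%
Σ(r − μ)² = (-2.4 − 0.1750)² + (4.2 − 0.1750)² + … = 84.4750
sample σ = √(84.4750 / 7) = √12.0679 = 3.4739%
Sharpe = (μ − rf) / σ = (0.1750 − 0.23) / 3.4739 = -0.0550 / 3.4739 = -0.0158

-0.02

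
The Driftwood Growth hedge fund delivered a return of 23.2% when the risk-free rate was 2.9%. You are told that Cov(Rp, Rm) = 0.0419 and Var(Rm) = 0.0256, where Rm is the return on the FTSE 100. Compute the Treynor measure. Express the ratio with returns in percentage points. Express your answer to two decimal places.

β = Cov / Var = 0.0419 / 0.0256 = 1.6367
Treynor = (Rp − Rf) / β = (23.2% − 2.9%) / 1.6367 = 20.30 / 1.6367 = 12.4030

12.40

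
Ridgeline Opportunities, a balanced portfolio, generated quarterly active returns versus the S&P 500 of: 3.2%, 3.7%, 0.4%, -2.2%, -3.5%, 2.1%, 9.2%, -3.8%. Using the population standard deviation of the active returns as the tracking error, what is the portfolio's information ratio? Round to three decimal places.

0.278

r̄ = (3.2 + 3.7 + 0.4 − 2.2 − 3.5 + 2.1 + 9.2 − 3.8) / 8 = 9.10 / 8 = 1.1375%
Σ(r − r̄)² = 134.3188; population σ = √(134.3188/8) = 4.0975%
IR = r̄ / tracking error = 1.1375 / 4.0975 = 0.2776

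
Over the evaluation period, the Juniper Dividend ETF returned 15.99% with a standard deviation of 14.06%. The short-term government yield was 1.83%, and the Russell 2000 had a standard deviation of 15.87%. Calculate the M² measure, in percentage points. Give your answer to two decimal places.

Sharpe = (Rp − Rf) / σp = (15.99% − 1.83%) / 14.06% = 1.0071
M² = Rf + Sharpe × σm = 1.83% + 1.0071 × 15.87% = 17.8127%

17.81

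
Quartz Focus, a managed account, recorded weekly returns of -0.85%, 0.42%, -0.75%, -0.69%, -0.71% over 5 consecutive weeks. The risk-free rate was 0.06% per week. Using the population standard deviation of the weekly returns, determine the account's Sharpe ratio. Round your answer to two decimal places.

-1.22

Mean return r̄ = -2.580 / 5 = -0.5160%
Σ(r − r̄)² = (-0.85 − (-0.5160))² + (0.42 − (-0.5160))² + (-0.75 − (-0.5160))² + … = 1.1103
σ = √[1.1103 / 5] = 0.4712%
Sharpe = (r̄ − rf) / σ = (-0.5160 − 0.06) / 0.4712 = -0.5760 / 0.4712 = -1.2224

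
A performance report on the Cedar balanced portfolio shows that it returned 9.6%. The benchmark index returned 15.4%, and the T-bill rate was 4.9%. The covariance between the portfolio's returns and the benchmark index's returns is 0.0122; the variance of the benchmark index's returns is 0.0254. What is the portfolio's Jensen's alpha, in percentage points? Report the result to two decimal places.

-0.34

β = Cov / Var = 0.0122 / 0.0254 = 0.4803
E[R] = Rf + β(Rm − Rf) = 4.9% + 0.4803 × (15.4% − 4.9%) = 9.9432%
α = Rp − E[R] = 9.6% − 9.9432% = -0.3432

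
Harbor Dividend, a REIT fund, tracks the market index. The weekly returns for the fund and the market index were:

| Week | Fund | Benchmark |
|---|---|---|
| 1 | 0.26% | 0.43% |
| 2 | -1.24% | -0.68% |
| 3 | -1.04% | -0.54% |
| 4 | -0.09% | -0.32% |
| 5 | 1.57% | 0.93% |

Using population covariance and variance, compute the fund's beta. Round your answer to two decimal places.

r̄p = -0.1080%,  r̄m = -0.0360%
Cov = Σ(rp − r̄p)(rm − r̄m) / 5 = 0.5972
Var(rm) = Σ(rm − r̄m)² / 5 = 0.3799
β = Cov / Var = 0.5972 / 0.3799 = 1.5720

1.57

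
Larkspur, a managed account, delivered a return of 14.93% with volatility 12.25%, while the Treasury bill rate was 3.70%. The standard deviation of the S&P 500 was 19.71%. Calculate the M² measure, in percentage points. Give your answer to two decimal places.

21.77

Sharpe = (Rp − Rf) / σp = (14.93% − 3.70%) / 12.25% = 0.9167
M² = Rf + Sharpe × σm = 3.70% + 0.9167 × 19.71% = 21.7682%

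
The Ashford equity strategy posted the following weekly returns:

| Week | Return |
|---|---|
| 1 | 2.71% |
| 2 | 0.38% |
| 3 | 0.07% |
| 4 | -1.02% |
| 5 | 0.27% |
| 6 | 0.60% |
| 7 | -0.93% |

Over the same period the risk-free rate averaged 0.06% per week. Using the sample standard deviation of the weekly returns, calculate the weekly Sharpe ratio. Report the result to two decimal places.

r̄ = (2.71 + 0.38 + 0.07 − 1.02 + 0.27 + 0.6 − 0.93) / 7 = 2.080 / 7 = 0.2971%
Sample std dev = √[9.2135 / 6] = 1.2392%
Sharpe = (r̄ − rf) / σ = (0.2971 − 0.06) / 1.2392 = 0.2371 / 1.2392 = 0.1913

0.19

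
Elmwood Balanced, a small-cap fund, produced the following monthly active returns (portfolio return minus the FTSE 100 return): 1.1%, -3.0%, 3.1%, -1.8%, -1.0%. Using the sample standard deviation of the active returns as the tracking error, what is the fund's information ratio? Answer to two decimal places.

Mean return r̄ = -1.60 / 5 = -0.3200%
Sample σ = √[Σ(r − r̄)² / 4] = √[23.5480 / 4] = √5.8870 = 2.4263%
IR = r̄ / tracking error = -0.3200 / 2.4263 = -0.1319

-0.13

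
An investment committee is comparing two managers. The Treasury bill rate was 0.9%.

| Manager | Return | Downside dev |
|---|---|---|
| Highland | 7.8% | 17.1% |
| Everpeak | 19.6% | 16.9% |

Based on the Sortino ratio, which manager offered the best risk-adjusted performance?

Everpeak

Highland: Sortino ratio = (7.8% − 0.9%) / 17.1% = 0.404
Everpeak: Sortino ratio = (19.6% − 0.9%) / 16.9% = 1.107
Highest: Everpeak (1.107).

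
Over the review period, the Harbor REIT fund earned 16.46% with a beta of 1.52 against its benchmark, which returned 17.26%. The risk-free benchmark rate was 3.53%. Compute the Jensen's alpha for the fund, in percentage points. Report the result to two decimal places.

-7.94

CAPM expected return = Rf + β(Rm − Rf) = 3.53% + 1.52 × (17.26% − 3.53%) = 3.53 + 1.52 × 13.73 = 24.3996%
Jensen's α = Rp − E[R] = 16.46% − 24.3996% = -7.9396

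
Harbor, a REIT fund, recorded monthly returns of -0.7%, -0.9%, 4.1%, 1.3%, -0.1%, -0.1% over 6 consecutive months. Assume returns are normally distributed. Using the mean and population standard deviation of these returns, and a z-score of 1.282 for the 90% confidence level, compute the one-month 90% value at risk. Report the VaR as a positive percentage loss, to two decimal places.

r̄ = (-0.7 − 0.9 + 4.1 + 1.3 − 0.1 − 0.1) / 6 = 3.60 / 6 = 0.6000%
Population σ = √[Σ(r − r̄)² / 6] = √[17.6600 / 6] = √2.9433 = 1.7156%
VaR = −(r̄ − z·σ) = −(0.6000 − 1.282 × 1.7156) = −(-1.5994) = 1.5994%

1.60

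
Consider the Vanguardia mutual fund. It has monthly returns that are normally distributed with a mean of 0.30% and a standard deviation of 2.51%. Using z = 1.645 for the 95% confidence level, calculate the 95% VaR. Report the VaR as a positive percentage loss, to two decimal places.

VaR (as % loss) = −(μ − z·σ) = −(0.30% − 1.645 × 2.51%) = −(-3.82895%) = 3.82895%

3.83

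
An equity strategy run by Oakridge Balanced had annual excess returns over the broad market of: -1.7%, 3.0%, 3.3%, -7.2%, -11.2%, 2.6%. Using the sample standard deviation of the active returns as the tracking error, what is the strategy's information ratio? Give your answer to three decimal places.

-0.306

Mean return r̄ = -11.20 / 6 = -1.8667%
Σ(r − r̄)² = 185.9133; sample σ = √(185.9133/5) = 6.0978%
IR = r̄ / tracking error = -1.8667 / 6.0978 = -0.3061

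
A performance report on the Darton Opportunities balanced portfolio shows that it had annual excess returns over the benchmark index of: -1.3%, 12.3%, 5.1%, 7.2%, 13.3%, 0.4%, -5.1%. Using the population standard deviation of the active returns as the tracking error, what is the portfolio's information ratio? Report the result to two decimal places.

Mean return μ = 31.90 / 7 = 4.5571%
Population σ = √[Σ(r − μ)² / 7] = √[288.5171 / 7] = √41.2167 = 6.4200%
IR = μ / tracking error = 4.5571 / 6.4200 = 0.7098

0.71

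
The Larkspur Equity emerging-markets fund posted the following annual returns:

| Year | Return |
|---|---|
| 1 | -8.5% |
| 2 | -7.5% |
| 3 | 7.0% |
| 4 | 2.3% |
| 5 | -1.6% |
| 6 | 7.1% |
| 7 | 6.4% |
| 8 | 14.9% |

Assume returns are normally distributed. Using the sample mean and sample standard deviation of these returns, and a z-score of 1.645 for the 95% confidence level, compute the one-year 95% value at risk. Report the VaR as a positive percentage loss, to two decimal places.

Mean return r̄ = 20.10 / 8 = 2.5125%
Σ(r − r̄)² = 448.2288; sample σ = √(448.2288/7) = 8.0020%
VaR = −(r̄ − z·σ) = −(2.5125 − 1.645 × 8.0020) = −(-10.6508) = 10.6508%

10.65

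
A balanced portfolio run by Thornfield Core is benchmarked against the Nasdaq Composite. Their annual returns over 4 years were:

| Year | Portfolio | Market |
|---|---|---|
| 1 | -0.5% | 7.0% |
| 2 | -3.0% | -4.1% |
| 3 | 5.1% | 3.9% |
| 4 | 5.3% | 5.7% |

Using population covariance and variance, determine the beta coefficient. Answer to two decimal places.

0.50

r̄p = 1.7250%,  r̄m = 3.1250%
Cov = Σ(rp − r̄p)(rm − r̄m) / 4 = 9.3344
Var(rm) = Σ(rm − r̄m)² / 4 = 18.6119
β = Cov / Var = 9.3344 / 18.6119 = 0.5015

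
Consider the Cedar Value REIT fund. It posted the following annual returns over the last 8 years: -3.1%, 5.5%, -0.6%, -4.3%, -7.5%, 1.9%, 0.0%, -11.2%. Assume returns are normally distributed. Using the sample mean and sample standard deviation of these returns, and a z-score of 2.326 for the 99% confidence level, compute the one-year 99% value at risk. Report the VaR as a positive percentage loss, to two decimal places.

r̄ = (-3.1 + 5.5 − 0.6 − 4.3 − 7.5 + 1.9 + 0 − 11.2) / 8 = -19.30 / 8 = -2.4125%
Sample σ = √[Σ(r − r̄)² / 7] = √[197.4488 / 7] = √28.2070 = 5.3110%
VaR = −(r̄ − z·σ) = −(-2.4125 − 2.326 × 5.3110) = −(-14.7659) = 14.7659%

14.77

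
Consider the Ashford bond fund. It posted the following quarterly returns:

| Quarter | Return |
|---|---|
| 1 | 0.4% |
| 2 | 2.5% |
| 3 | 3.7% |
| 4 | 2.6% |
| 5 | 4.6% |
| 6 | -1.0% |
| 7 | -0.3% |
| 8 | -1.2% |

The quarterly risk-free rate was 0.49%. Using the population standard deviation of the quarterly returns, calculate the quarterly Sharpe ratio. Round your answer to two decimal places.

0.44

μ = (0.4 + 2.5 + 3.7 + 2.6 + 4.6 − 1 − 0.3 − 1.2) / 8 = 11.30 / 8 = 1.4125%
Population std dev = √[34.5888 / 8] = 2.0793%
Sharpe = (μ − rf) / σ = (1.4125 − 0.49) / 2.0793 = 0.9225 / 2.0793 = 0.4437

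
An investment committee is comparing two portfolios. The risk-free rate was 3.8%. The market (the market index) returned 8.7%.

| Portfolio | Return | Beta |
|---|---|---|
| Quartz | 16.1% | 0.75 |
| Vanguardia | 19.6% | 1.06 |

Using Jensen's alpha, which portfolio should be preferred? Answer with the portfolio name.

Quartz: α = 16.1% − [3.8% + 0.75 × (8.7% − 3.8%)] = 8.625
Vanguardia: α = 19.6% − [3.8% + 1.06 × (8.7% − 3.8%)] = 10.606
Highest: Vanguardia (10.606).

Vanguardia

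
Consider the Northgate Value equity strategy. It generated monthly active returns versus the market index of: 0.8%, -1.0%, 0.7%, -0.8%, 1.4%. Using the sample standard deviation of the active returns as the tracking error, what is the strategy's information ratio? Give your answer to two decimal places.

r̄ = (0.8 − 1 + 0.7 − 0.8 + 1.4) / 5 = 0.2200%
Σ(r − r̄)² = (0.8 − 0.2200)² + (-1 − 0.2200)² + (0.7 − 0.2200)² + … = 4.4880
σ = √[4.4880 / 4] = 1.0592%
IR = r̄ / tracking error = 0.2200 / 1.0592 = 0.2077

0.21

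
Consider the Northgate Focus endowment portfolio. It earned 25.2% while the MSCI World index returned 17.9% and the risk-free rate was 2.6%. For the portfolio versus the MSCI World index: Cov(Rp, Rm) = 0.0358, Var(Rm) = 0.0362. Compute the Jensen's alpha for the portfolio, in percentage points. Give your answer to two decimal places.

7.47

β = Cov / Var = 0.0358 / 0.0362 = 0.9890
E[R] = Rf + β(Rm − Rf) = 2.6% + 0.9890 × (17.9% − 2.6%) = 17.7317%
α = Rp − E[R] = 25.2% − 17.7317% = 7.4683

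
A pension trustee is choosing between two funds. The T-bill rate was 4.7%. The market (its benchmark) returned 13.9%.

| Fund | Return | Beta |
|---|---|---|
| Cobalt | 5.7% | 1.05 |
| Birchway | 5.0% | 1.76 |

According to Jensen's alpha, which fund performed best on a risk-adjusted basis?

Cobalt: α = 5.7% − [4.7% + 1.05 × (13.9% − 4.7%)] = -8.660
Birchway: α = 5.0% − [4.7% + 1.76 × (13.9% − 4.7%)] = -15.892
Highest: Cobalt (-8.660).

Cobalt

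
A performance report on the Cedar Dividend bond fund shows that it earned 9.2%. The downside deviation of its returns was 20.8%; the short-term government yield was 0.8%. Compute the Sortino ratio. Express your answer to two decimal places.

Sortino = (Rp − Rf) / σd = (9.2% − 0.8%) / 20.8% = 8.40% / 20.8% = 0.4038

0.40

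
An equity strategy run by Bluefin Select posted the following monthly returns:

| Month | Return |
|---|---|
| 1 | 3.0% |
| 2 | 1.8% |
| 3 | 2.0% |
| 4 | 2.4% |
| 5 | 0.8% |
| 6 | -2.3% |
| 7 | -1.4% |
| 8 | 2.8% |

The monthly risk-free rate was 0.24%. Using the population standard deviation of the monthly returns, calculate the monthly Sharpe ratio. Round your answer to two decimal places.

0.49

Mean return r̄ = 9.10 / 8 = 1.1375%
Population std dev = √[27.3788 / 8] = 1.8500%
Sharpe = (r̄ − rf) / σ = (1.1375 − 0.24) / 1.8500 = 0.8975 / 1.8500 = 0.4851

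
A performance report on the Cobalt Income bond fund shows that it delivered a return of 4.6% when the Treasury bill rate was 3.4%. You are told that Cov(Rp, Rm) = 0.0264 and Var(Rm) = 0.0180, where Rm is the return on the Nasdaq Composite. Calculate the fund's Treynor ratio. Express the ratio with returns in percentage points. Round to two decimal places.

0.82

β = Cov / Var = 0.0264 / 0.0180 = 1.4667
Treynor = (Rp − Rf) / β = (4.6% − 3.4%) / 1.4667 = 1.20 / 1.4667 = 0.8182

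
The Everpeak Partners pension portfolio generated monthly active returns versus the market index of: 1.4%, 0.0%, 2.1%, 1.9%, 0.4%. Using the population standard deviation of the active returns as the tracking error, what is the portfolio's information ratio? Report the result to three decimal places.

Mean return μ = 5.80 / 5 = 1.1600%
Σ(r − μ)² = (1.4 − 1.1600)² + (0 − 1.1600)² + … = 3.4120
σ = √[3.4120 / 5] = 0.8261%
IR = μ / tracking error = 1.1600 / 0.8261 = 1.4042

1.404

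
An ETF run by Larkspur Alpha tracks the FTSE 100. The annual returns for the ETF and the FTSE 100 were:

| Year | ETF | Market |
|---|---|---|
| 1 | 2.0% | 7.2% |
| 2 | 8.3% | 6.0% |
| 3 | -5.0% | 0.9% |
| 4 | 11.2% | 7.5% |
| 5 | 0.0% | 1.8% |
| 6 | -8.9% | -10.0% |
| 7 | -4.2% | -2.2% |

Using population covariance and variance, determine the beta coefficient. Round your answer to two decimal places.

1.01

r̄p = 0.4857%,  r̄m = 1.6000%
Cov = Σ(rp − r̄p)(rm − r̄m) / 7 = 33.7857
Var(rm) = Σ(rm − r̄m)² / 7 = 33.5800
β = Cov / Var = 33.7857 / 33.5800 = 1.0061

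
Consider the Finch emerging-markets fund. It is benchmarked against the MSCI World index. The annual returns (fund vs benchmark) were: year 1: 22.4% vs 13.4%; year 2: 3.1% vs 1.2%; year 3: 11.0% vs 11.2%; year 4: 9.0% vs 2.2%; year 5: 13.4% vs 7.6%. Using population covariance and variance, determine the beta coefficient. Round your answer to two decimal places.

1.12

r̄p = 11.7800%,  r̄m = 7.1200%
Cov = Σ(rp − r̄p)(rm − r̄m) / 5 = 25.8704
Var(rm) = Σ(rm − r̄m)² / 5 = 23.1136
β = Cov / Var = 25.8704 / 23.1136 = 1.1193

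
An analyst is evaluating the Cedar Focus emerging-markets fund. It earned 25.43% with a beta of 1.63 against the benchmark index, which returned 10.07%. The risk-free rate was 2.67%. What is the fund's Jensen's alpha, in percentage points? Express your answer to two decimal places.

CAPM expected return = Rf + β(Rm − Rf) = 2.67% + 1.63 × (10.07% − 2.67%) = 2.67 + 1.63 × 7.40 = 14.7320%
Jensen's α = Rp − E[R] = 25.43% − 14.7320% = 10.6980

10.70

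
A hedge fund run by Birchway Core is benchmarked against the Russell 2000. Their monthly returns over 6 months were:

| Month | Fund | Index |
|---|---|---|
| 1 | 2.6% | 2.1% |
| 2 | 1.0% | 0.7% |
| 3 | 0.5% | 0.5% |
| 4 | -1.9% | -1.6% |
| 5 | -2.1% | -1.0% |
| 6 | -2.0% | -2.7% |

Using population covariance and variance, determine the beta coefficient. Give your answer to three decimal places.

r̄p = -0.3167%,  r̄m = -0.3333%
Cov = Σ(rp − r̄p)(rm − r̄m) / 6 = 2.7194
Var(rm) = Σ(rm − r̄m)² / 6 = 2.5556
β = Cov / Var = 2.7194 / 2.5556 = 1.0641

1.064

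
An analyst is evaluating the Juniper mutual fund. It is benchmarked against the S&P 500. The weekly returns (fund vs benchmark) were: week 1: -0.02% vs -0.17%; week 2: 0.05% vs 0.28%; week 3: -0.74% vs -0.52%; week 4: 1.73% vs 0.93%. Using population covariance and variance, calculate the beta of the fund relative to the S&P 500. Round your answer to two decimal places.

r̄p = 0.2550%,  r̄m = 0.1300%
Cov = Σ(rp − r̄p)(rm − r̄m) / 4 = 0.4696
Var(rm) = Σ(rm − r̄m)² / 4 = 0.2938
β = Cov / Var = 0.4696 / 0.2938 = 1.5984

1.60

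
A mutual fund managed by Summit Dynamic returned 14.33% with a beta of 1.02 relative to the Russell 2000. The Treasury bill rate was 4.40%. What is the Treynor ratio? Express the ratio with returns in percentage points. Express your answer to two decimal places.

Treynor = (Rp − Rf) / β = (14.33% − 4.40%) / 1.02 = 9.93 / 1.02 = 9.7353

9.74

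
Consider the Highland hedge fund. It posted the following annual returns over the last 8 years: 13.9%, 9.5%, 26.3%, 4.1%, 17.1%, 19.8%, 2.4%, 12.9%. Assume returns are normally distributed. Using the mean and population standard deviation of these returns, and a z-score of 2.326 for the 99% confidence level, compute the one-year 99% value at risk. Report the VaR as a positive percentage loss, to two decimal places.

4.08

μ = (13.9 + 9.5 + 26.3 + 4.1 + 17.1 + 19.8 + 2.4 + 12.9) / 8 = 106.00 / 8 = 13.2500%
Population std dev = √[444.0800 / 8] = 7.4505%
VaR = −(μ − z·σ) = −(13.2500 − 2.326 × 7.4505) = −(-4.0799) = 4.0799%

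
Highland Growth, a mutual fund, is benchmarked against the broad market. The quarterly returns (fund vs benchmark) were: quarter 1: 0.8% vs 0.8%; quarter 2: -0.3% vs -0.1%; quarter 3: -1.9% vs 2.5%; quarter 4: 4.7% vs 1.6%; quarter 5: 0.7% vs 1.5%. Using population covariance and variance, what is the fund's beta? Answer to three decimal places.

r̄p = 0.8000%,  r̄m = 1.2600%
Cov = Σ(rp − r̄p)(rm − r̄m) / 5 = -0.1100
Var(rm) = Σ(rm − r̄m)² / 5 = 0.7544
β = Cov / Var = -0.1100 / 0.7544 = -0.1458

-0.146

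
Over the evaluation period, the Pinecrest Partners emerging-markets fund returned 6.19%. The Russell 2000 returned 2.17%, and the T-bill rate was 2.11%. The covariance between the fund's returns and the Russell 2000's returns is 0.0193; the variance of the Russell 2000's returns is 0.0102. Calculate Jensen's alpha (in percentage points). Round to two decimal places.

β = Cov / Var = 0.0193 / 0.0102 = 1.8922
E[R] = Rf + β(Rm − Rf) = 2.11% + 1.8922 × (2.17% − 2.11%) = 2.2235%
α = Rp − E[R] = 6.19% − 2.2235% = 3.9665

3.97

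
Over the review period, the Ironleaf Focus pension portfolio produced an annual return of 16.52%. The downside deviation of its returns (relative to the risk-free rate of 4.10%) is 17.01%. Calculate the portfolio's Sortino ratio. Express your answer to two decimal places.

Sortino = (Rp − Rf) / σd = (16.52% − 4.10%) / 17.01% = 12.42% / 17.01% = 0.7302

0.73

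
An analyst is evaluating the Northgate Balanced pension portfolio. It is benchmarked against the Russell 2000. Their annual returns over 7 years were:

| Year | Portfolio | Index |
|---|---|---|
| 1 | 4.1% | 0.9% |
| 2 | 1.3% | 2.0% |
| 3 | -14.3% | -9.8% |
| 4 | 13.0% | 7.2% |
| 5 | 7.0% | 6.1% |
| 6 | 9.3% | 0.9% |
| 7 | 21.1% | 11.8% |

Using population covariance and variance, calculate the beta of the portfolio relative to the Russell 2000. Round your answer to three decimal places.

r̄p = 5.9286%,  r̄m = 2.7286%
Cov = Σ(rp − r̄p)(rm − r̄m) / 7 = 60.9778
Var(rm) = Σ(rm − r̄m)² / 7 = 39.6906
β = Cov / Var = 60.9778 / 39.6906 = 1.5363

1.536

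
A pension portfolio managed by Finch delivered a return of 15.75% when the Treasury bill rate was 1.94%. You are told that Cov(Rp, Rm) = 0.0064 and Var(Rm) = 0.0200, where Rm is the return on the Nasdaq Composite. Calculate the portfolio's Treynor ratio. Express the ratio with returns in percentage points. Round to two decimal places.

β = Cov / Var = 0.0064 / 0.0200 = 0.3200
Treynor = (Rp − Rf) / β = (15.75% − 1.94%) / 0.3200 = 13.81 / 0.3200 = 43.1563

43.16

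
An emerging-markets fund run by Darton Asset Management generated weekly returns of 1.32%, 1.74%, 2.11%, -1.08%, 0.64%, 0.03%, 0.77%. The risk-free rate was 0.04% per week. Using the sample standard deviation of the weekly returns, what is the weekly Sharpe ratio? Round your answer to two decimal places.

0.69

μ = (1.32 + 1.74 + 2.11 − 1.08 + 0.64 + 0.03 + 0.77) / 7 = 0.7900%
Σ(r − μ)² = (1.32 − 0.7900)² + (1.74 − 0.7900)² + (2.11 − 0.7900)² + … = 7.0232
sample σ = √(7.0232 / 6) = √1.1705 = 1.0819%
Sharpe = (μ − rf) / σ = (0.7900 − 0.04) / 1.0819 = 0.7500 / 1.0819 = 0.6932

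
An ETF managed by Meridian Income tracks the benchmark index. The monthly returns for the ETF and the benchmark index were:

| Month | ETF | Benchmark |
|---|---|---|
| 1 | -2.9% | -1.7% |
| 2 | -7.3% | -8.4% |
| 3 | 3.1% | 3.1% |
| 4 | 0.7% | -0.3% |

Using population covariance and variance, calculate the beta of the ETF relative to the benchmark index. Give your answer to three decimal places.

0.916

r̄p = -1.6000%,  r̄m = -1.8250%
Cov = Σ(rp − r̄p)(rm − r̄m) / 4 = 15.9925
Var(rm) = Σ(rm − r̄m)² / 4 = 17.4569
β = Cov / Var = 15.9925 / 17.4569 = 0.9161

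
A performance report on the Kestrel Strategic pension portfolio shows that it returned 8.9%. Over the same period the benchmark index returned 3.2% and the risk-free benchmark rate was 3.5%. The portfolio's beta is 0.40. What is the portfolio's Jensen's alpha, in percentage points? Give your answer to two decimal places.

5.52

CAPM expected return = Rf + β(Rm − Rf) = 3.5% + 0.40 × (3.2% − 3.5%) = 3.5 + 0.40 × -0.30 = 3.3800%
Jensen's α = Rp − E[R] = 8.9% − 3.3800% = 5.5200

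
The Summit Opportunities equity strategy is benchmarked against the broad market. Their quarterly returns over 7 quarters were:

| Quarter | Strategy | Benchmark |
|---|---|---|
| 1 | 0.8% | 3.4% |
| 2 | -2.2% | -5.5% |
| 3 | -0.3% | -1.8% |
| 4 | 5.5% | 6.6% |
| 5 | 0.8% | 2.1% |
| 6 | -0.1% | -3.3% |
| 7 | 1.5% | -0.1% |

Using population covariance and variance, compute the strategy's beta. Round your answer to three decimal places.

r̄p = 0.8571%,  r̄m = 0.2000%
Cov = Σ(rp − r̄p)(rm − r̄m) / 7 = 7.4743
Var(rm) = Σ(rm − r̄m)² / 7 = 14.8057
β = Cov / Var = 7.4743 / 14.8057 = 0.5048

0.505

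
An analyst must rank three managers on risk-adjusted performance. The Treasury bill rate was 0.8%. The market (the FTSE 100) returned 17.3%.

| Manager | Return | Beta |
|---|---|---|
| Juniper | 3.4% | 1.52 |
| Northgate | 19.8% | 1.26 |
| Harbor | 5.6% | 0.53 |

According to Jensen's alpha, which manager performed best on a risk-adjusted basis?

Juniper: α = 3.4% − [0.8% + 1.52 × (17.3% − 0.8%)] = -22.480
Northgate: α = 19.8% − [0.8% + 1.26 × (17.3% − 0.8%)] = -1.790
Harbor: α = 5.6% − [0.8% + 0.53 × (17.3% − 0.8%)] = -3.945
Highest: Northgate (-1.790).

Northgate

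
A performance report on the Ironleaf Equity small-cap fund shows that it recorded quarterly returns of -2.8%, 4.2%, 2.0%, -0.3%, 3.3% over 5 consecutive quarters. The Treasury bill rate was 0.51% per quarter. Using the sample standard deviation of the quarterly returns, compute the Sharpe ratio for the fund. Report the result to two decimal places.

Mean return r̄ = 6.40 / 5 = 1.2800%
Σ(r − r̄)² = (-2.8 − 1.2800)² + (4.2 − 1.2800)² + (2 − 1.2800)² + … = 32.2680
sample σ = √(32.2680 / 4) = √8.0670 = 2.8402%
Sharpe = (r̄ − rf) / σ = (1.2800 − 0.51) / 2.8402 = 0.7700 / 2.8402 = 0.2711

0.27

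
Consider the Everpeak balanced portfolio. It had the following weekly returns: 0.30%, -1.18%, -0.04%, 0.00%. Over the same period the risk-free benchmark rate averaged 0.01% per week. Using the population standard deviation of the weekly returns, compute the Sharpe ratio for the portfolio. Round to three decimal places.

-0.426

Mean return r̄ = -0.920 / 4 = -0.2300%
Σ(r − r̄)² = (0.3 − (-0.2300))² + (-1.18 − (-0.2300))² + … = 1.2724
σ = √[1.2724 / 4] = 0.5640%
Sharpe = (r̄ − rf) / σ = (-0.2300 − 0.01) / 0.5640 = -0.2400 / 0.5640 = -0.4255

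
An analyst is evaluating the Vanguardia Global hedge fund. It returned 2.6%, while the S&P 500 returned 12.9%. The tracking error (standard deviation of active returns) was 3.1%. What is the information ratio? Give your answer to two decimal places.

IR = (Rp − Rb) / TE = (2.6% − 12.9%) / 3.1% = -10.30% / 3.1% = -3.3226

-3.32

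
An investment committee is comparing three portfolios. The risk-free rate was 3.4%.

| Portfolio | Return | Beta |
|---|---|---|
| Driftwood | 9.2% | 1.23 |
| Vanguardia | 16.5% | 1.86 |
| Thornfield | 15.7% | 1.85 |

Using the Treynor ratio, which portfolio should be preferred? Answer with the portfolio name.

Driftwood: Treynor = (9.2% − 3.4%) / 1.23 = 4.715
Vanguardia: Treynor = (16.5% − 3.4%) / 1.86 = 7.043
Thornfield: Treynor = (15.7% − 3.4%) / 1.85 = 6.649
Highest: Vanguardia (7.043).

Vanguardia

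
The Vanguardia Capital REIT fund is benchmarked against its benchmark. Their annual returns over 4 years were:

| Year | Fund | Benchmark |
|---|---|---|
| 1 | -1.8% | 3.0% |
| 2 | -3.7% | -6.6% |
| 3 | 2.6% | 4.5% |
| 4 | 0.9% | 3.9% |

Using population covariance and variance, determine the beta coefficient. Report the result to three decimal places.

0.445

r̄p = -0.5000%,  r̄m = 1.2000%
Cov = Σ(rp − r̄p)(rm − r̄m) / 4 = 9.1575
Var(rm) = Σ(rm − r̄m)² / 4 = 20.5650
β = Cov / Var = 9.1575 / 20.5650 = 0.4453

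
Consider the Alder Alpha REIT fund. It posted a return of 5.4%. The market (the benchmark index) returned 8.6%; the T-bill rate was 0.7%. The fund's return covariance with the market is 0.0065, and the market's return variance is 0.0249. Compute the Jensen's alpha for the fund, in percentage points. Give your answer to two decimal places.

β = Cov / Var = 0.0065 / 0.0249 = 0.2610
E[R] = Rf + β(Rm − Rf) = 0.7% + 0.2610 × (8.6% − 0.7%) = 2.7619%
α = Rp − E[R] = 5.4% − 2.7619% = 2.6381

2.64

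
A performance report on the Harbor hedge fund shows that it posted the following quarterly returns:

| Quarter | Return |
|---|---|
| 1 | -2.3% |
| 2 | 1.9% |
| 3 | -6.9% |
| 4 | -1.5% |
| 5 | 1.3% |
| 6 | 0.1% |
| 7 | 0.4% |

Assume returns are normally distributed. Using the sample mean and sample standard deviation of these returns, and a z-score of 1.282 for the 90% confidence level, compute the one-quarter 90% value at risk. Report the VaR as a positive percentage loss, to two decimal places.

4.83

r̄ = (-2.3 + 1.9 − 6.9 − 1.5 + 1.3 + 0.1 + 0.4) / 7 = -1.0000%
Sample std dev = √[53.6200 / 6] = 2.9894%
VaR = −(r̄ − z·σ) = −(-1.0000 − 1.282 × 2.9894) = −(-4.8324) = 4.8324%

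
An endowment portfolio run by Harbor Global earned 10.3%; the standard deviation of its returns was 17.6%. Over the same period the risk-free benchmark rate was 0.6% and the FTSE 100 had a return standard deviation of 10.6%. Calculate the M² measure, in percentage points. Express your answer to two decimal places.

6.44

Sharpe = (Rp − Rf) / σp = (10.3% − 0.6%) / 17.6% = 0.5511
M² = Rf + Sharpe × σm = 0.6% + 0.5511 × 10.6% = 6.4417%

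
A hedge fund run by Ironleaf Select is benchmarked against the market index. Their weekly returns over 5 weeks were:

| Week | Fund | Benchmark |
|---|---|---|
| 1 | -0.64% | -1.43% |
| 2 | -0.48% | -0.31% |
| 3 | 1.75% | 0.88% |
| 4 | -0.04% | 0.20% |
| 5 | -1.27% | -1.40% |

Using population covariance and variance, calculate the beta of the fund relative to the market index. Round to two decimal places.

r̄p = -0.1360%,  r̄m = -0.4120%
Cov = Σ(rp − r̄p)(rm − r̄m) / 5 = 0.8188
Var(rm) = Σ(rm − r̄m)² / 5 = 0.8133
β = Cov / Var = 0.8188 / 0.8133 = 1.0068

1.01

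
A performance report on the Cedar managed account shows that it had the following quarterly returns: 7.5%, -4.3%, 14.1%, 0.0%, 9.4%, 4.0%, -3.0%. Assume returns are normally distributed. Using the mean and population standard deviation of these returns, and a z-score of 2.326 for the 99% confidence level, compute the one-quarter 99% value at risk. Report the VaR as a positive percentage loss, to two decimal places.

10.68

Mean return r̄ = 27.70 / 7 = 3.9571%
Population σ = √[Σ(r − r̄)² / 7] = √[277.2971 / 7] = √39.6139 = 6.2940%
VaR = −(r̄ − z·σ) = −(3.9571 − 2.326 × 6.2940) = −(-10.6827) = 10.6827%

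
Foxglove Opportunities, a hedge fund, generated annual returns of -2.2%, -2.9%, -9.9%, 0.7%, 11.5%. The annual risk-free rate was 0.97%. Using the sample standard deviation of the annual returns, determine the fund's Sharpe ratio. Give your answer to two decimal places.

r̄ = (-2.2 − 2.9 − 9.9 + 0.7 + 11.5) / 5 = -2.80 / 5 = -0.5600%
Σ(r − r̄)² = (-2.2 − (-0.5600))² + (-2.9 − (-0.5600))² + (-9.9 − (-0.5600))² + … = 242.4320
σ = √[242.4320 / 4] = 7.7851%
Sharpe = (r̄ − rf) / σ = (-0.5600 − 0.97) / 7.7851 = -1.5300 / 7.7851 = -0.1965

-0.20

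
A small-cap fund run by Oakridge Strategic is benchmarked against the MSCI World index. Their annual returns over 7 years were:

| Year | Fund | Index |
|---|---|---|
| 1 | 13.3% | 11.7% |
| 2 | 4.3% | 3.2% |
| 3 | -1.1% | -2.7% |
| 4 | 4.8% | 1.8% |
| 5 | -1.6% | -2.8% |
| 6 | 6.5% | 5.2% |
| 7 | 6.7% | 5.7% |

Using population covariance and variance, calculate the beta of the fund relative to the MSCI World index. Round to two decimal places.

0.99

r̄p = 4.7000%,  r̄m = 3.1571%
Cov = Σ(rp − r̄p)(rm − r̄m) / 7 = 21.9400
Var(rm) = Σ(rm − r̄m)² / 7 = 22.1796
β = Cov / Var = 21.9400 / 22.1796 = 0.9892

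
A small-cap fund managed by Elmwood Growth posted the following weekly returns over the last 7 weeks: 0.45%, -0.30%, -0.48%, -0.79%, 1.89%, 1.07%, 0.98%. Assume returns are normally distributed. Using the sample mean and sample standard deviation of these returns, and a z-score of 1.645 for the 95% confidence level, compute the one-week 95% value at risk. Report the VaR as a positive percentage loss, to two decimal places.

μ = (0.45 − 0.3 − 0.48 − 0.79 + 1.89 + 1.07 + 0.98) / 7 = 0.4029%
Sample σ = √[Σ(r − μ)² / 6] = √[5.6883 / 6] = √0.9481 = 0.9737%
VaR = −(μ − z·σ) = −(0.4029 − 1.645 × 0.9737) = −(-1.1988) = 1.1988%

1.20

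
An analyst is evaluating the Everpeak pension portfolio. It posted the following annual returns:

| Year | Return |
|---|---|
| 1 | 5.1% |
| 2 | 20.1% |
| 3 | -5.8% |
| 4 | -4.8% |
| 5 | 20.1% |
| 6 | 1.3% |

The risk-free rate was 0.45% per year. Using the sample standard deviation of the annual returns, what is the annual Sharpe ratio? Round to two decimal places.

μ = (5.1 + 20.1 − 5.8 − 4.8 + 20.1 + 1.3) / 6 = 36.00 / 6 = 6.0000%
Sample std dev = √[676.4000 / 5] = 11.6310%
Sharpe = (μ − rf) / σ = (6.0000 − 0.45) / 11.6310 = 5.5500 / 11.6310 = 0.4772

0.48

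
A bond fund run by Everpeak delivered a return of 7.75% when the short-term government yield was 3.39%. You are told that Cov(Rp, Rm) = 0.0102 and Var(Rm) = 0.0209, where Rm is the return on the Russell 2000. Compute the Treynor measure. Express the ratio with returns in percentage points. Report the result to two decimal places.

8.93

β = Cov / Var = 0.0102 / 0.0209 = 0.4880
Treynor = (Rp − Rf) / β = (7.75% − 3.39%) / 0.4880 = 4.36 / 0.4880 = 8.9344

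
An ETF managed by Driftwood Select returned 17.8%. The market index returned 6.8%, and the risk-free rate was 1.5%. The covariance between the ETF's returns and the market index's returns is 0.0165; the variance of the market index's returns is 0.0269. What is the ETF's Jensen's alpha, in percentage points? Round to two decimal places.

β = Cov / Var = 0.0165 / 0.0269 = 0.6134
E[R] = Rf + β(Rm − Rf) = 1.5% + 0.6134 × (6.8% − 1.5%) = 4.7510%
α = Rp − E[R] = 17.8% − 4.7510% = 13.0490

13.05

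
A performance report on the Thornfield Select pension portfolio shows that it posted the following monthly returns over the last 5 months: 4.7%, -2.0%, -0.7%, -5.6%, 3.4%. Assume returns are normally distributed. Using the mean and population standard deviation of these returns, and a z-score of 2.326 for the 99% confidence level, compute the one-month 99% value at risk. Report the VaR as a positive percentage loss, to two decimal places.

8.71

Mean return r̄ = -0.20 / 5 = -0.0400%
Σ(r − r̄)² = (4.7 − (-0.0400))² + (-2 − (-0.0400))² + (-0.7 − (-0.0400))² + … = 69.4920
σ = √[69.4920 / 5] = 3.7281%
VaR = −(r̄ − z·σ) = −(-0.0400 − 2.326 × 3.7281) = −(-8.7116) = 8.7116%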